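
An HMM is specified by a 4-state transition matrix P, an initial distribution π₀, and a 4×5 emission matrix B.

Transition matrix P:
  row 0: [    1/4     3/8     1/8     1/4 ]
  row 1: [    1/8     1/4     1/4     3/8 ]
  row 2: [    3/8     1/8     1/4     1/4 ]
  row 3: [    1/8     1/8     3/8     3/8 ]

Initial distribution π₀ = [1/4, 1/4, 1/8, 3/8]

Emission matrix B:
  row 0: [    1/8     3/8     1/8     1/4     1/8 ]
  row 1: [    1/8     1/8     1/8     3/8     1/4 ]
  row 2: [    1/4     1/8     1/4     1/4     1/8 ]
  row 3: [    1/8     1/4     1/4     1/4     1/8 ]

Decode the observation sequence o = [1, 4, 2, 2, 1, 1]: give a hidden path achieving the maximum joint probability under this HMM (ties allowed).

t=0: δ = [9.375e-02, 3.125e-02, 1.562e-02, 9.375e-02]  (obs o_0=1)
t=1: δ = [2.930e-03, 8.789e-03, 4.395e-03, 4.395e-03]  ψ = [0, 0, 3, 3]  (obs o_1=4)
t=2: δ = [2.060e-04, 2.747e-04, 5.493e-04, 8.240e-04]  ψ = [2, 1, 1, 1]  (obs o_2=2)
t=3: δ = [2.575e-05, 1.287e-05, 7.725e-05, 7.725e-05]  ψ = [2, 3, 3, 3]  (obs o_3=2)
t=4: δ = [1.086e-05, 1.207e-06, 3.621e-06, 7.242e-06]  ψ = [2, 0, 3, 3]  (obs o_4=1)
t=5: δ = [1.018e-06, 5.092e-07, 3.395e-07, 6.789e-07]  ψ = [0, 0, 3, 0]  (obs o_5=1)
backtrack: best end state = 0; path = [0, 1, 3, 2, 0, 0]

path = [0, 1, 3, 2, 0, 0]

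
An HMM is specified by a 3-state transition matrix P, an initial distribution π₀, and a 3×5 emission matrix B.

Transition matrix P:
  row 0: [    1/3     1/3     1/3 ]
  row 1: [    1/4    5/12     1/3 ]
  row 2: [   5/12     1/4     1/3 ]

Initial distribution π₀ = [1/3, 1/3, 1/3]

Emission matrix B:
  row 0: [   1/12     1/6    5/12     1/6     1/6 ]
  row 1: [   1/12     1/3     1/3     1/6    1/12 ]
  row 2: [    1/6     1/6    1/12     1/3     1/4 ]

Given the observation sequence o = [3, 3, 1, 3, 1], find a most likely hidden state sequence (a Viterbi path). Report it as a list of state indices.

t=0: δ = [5.556e-02, 5.556e-02, 1.111e-01]  (obs o_0=3)
t=1: δ = [7.716e-03, 4.630e-03, 1.235e-02]  ψ = [2, 2, 2]  (obs o_1=3)
t=2: δ = [8.573e-04, 1.029e-03, 6.859e-04]  ψ = [2, 2, 2]  (obs o_2=1)
t=3: δ = [4.763e-05, 7.144e-05, 1.143e-04]  ψ = [0, 1, 1]  (obs o_3=3)
t=4: δ = [7.938e-06, 9.923e-06, 6.351e-06]  ψ = [2, 1, 2]  (obs o_4=1)
backtrack: best end state = 1; path = [2, 2, 1, 1, 1]

path = [2, 2, 1, 1, 1]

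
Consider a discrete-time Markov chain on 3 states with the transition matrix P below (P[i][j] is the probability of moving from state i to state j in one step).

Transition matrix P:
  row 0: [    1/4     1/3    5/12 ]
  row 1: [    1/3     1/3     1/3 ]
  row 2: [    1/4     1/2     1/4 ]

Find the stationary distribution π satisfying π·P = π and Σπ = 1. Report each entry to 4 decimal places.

π = [0.2824, 0.3882, 0.3294]

Balance equations π_j = Σ_i π_i·P[i][j]:
  π_0 = 1/4·π_0 + 1/3·π_1 + 1/4·π_2
  π_1 = 1/3·π_0 + 1/3·π_1 + 1/2·π_2
  normalize: π_0 + π_1 + π_2 = 1
Solving the linear system gives exactly π = [24/85, 33/85, 28/85].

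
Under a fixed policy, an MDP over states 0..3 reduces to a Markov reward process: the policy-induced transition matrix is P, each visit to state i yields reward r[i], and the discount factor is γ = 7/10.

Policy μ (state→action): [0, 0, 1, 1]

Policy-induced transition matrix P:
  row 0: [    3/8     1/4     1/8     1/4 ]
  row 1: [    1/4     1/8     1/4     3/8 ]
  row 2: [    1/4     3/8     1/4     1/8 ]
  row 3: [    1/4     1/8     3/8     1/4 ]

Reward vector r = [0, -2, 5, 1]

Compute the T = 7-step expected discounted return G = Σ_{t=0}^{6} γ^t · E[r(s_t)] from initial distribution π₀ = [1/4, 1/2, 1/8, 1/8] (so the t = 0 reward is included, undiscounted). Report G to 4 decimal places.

G = 1.9300

t=0: π = [0.2500, 0.5000, 0.1250, 0.1250], E[r] = -0.2500, γ^t·E[r] = -0.250000, running G = -0.250000
t=1: π = [0.2813, 0.1875, 0.2344, 0.2969], E[r] = 1.0938, γ^t·E[r] = 0.765625, running G = 0.515625
t=2: π = [0.2852, 0.2188, 0.2520, 0.2441], E[r] = 1.0664, γ^t·E[r] = 0.522539, running G = 1.038164
t=3: π = [0.2856, 0.2236, 0.2449, 0.2458], E[r] = 1.0229, γ^t·E[r] = 0.350872, running G = 1.389036
t=4: π = [0.2857, 0.2219, 0.2450, 0.2473], E[r] = 1.0286, γ^t·E[r] = 0.246973, running G = 1.636009
t=5: π = [0.2857, 0.2220, 0.2452, 0.2471], E[r] = 1.0292, γ^t·E[r] = 0.172977, running G = 1.808986
t=6: π = [0.2857, 0.2220, 0.2452, 0.2471], E[r] = 1.0289, γ^t·E[r] = 0.121054, running G = 1.930040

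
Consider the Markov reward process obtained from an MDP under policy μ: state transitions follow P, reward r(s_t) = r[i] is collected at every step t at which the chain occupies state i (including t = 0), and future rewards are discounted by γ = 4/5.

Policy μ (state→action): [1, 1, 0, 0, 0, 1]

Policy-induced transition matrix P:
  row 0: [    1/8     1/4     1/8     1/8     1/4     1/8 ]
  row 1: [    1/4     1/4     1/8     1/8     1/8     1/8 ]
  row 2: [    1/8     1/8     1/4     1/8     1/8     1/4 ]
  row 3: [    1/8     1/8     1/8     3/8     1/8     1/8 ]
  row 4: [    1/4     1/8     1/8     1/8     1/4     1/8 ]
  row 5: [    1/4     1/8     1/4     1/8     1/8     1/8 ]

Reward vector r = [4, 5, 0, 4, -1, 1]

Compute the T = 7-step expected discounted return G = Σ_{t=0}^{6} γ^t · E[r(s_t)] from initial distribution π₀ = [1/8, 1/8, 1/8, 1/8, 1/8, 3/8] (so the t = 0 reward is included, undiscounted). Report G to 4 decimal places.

t=0: π = [0.1250, 0.1250, 0.1250, 0.1250, 0.1250, 0.3750], E[r] = 1.8750, γ^t·E[r] = 1.875000, running G = 1.875000
t=1: π = [0.2031, 0.1563, 0.1875, 0.1563, 0.1563, 0.1406], E[r] = 2.2031, γ^t·E[r] = 1.762500, running G = 3.637500
t=2: π = [0.1816, 0.1699, 0.1660, 0.1641, 0.1699, 0.1484], E[r] = 2.2109, γ^t·E[r] = 1.415000, running G = 5.052500
t=3: π = [0.1860, 0.1689, 0.1643, 0.1660, 0.1689, 0.1458], E[r] = 2.2297, γ^t·E[r] = 1.141625, running G = 6.194125
t=4: π = [0.1855, 0.1694, 0.1638, 0.1665, 0.1694, 0.1455], E[r] = 2.2309, γ^t·E[r] = 0.913763, running G = 7.107888
t=5: π = [0.1855, 0.1694, 0.1637, 0.1666, 0.1694, 0.1455], E[r] = 2.2315, γ^t·E[r] = 0.731228, running G = 7.839115
t=6: π = [0.1855, 0.1694, 0.1636, 0.1667, 0.1694, 0.1455], E[r] = 2.2316, γ^t·E[r] = 0.585005, running G = 8.424120

G = 8.4241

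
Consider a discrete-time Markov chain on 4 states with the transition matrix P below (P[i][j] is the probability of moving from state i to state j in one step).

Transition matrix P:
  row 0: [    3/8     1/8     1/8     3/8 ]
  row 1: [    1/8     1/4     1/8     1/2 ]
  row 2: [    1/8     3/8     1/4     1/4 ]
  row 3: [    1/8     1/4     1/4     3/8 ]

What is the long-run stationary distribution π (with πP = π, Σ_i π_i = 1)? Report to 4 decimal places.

π = [0.1667, 0.2538, 0.1974, 0.3821]

Balance equations π_j = Σ_i π_i·P[i][j]:
  π_0 = 3/8·π_0 + 1/8·π_1 + 1/8·π_2 + 1/8·π_3
  π_1 = 1/8·π_0 + 1/4·π_1 + 3/8·π_2 + 1/4·π_3
  π_2 = 1/8·π_0 + 1/8·π_1 + 1/4·π_2 + 1/4·π_3
  normalize: π_0 + π_1 + π_2 + π_3 = 1
Solving the linear system gives exactly π = [1/6, 33/130, 77/390, 149/390].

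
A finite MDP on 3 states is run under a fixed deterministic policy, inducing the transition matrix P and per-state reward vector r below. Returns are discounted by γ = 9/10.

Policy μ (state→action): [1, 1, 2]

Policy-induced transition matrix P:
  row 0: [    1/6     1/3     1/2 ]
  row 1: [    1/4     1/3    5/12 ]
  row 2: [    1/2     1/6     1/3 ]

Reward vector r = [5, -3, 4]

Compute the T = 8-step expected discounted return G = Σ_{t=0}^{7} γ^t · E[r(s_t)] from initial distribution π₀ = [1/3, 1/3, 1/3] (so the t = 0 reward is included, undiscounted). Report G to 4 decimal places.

G = 13.5063

t=0: π = [0.3333, 0.3333, 0.3333], E[r] = 2.0000, γ^t·E[r] = 2.000000, running G = 2.000000
t=1: π = [0.3056, 0.2778, 0.4167], E[r] = 2.3611, γ^t·E[r] = 2.125000, running G = 4.125000
t=2: π = [0.3287, 0.2639, 0.4074], E[r] = 2.4815, γ^t·E[r] = 2.010000, running G = 6.135000
t=3: π = [0.3245, 0.2654, 0.4101], E[r] = 2.4664, γ^t·E[r] = 1.798031, running G = 7.933031
t=4: π = [0.3255, 0.2650, 0.4095], E[r] = 2.4706, γ^t·E[r] = 1.620970, running G = 9.554002
t=5: π = [0.3253, 0.2651, 0.4097], E[r] = 2.4697, γ^t·E[r] = 1.458339, running G = 11.012340
t=6: π = [0.3253, 0.2651, 0.4096], E[r] = 2.4699, γ^t·E[r] = 1.312616, running G = 12.324956
t=7: π = [0.3253, 0.2651, 0.4096], E[r] = 2.4699, γ^t·E[r] = 1.181332, running G = 13.506287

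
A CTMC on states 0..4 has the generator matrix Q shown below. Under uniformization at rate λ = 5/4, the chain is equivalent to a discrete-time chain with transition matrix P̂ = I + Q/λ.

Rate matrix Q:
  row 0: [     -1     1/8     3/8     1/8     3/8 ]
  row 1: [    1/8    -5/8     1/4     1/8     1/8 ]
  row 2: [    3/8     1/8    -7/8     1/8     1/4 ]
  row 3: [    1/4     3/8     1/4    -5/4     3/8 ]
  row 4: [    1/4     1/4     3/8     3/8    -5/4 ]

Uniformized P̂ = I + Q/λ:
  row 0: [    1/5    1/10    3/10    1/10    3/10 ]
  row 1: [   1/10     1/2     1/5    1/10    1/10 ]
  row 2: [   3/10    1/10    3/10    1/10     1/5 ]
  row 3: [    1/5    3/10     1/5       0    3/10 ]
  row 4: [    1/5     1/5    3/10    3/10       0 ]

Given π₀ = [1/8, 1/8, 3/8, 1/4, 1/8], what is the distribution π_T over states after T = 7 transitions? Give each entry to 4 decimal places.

t=0: π = [0.1250, 0.1250, 0.3750, 0.2500, 0.1250]
t=1: π = [0.2250, 0.2125, 0.2625, 0.1000, 0.2000]
t=2: π = [0.2050, 0.2250, 0.2688, 0.1300, 0.1713]
t=3: π = [0.2044, 0.2331, 0.2645, 0.1213, 0.1768]
t=4: π = [0.2031, 0.2352, 0.2646, 0.1232, 0.1739]
t=5: π = [0.2029, 0.2361, 0.2642, 0.1225, 0.1743]
t=6: π = [0.2028, 0.2364, 0.2641, 0.1226, 0.1741]
t=7: π = [0.2028, 0.2365, 0.2641, 0.1226, 0.1741]

π = [0.2028, 0.2365, 0.2641, 0.1226, 0.1741]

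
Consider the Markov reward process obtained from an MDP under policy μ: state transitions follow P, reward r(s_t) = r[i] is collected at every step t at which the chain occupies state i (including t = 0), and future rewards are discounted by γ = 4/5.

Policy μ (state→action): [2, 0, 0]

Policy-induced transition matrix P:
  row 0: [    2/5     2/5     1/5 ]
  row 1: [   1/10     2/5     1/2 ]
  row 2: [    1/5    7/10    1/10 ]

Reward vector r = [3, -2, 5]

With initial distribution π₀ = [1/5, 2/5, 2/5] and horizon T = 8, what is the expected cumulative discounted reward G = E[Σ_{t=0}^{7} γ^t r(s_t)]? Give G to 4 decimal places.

G = 5.3428

t=0: π = [0.2000, 0.4000, 0.4000], E[r] = 1.8000, γ^t·E[r] = 1.800000, running G = 1.800000
t=1: π = [0.2000, 0.5200, 0.2800], E[r] = 0.9600, γ^t·E[r] = 0.768000, running G = 2.568000
t=2: π = [0.1880, 0.4840, 0.3280], E[r] = 1.2360, γ^t·E[r] = 0.791040, running G = 3.359040
t=3: π = [0.1892, 0.4984, 0.3124], E[r] = 1.1328, γ^t·E[r] = 0.579994, running G = 3.939034
t=4: π = [0.1880, 0.4937, 0.3183], E[r] = 1.1680, γ^t·E[r] = 0.478396, running G = 4.417430
t=5: π = [0.1882, 0.4955, 0.3163], E[r] = 1.1552, γ^t·E[r] = 0.378522, running G = 4.795952
t=6: π = [0.1881, 0.4949, 0.3170], E[r] = 1.1596, γ^t·E[r] = 0.303982, running G = 5.099934
t=7: π = [0.1881, 0.4951, 0.3168], E[r] = 1.1580, γ^t·E[r] = 0.242851, running G = 5.342785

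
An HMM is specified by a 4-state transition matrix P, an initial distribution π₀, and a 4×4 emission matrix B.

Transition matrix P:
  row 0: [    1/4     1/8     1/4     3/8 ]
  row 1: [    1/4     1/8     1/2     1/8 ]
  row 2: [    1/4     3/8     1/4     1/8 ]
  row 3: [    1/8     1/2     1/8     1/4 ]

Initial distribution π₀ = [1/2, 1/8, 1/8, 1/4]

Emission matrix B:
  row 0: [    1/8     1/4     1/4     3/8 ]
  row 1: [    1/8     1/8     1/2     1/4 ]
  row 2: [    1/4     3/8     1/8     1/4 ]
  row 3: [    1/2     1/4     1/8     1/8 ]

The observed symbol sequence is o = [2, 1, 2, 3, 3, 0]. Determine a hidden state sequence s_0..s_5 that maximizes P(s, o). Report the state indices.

path = [0, 3, 1, 2, 0, 3]

t=0: δ = [1.250e-01, 6.250e-02, 1.562e-02, 3.125e-02]  (obs o_0=2)
t=1: δ = [7.812e-03, 1.953e-03, 1.172e-02, 1.172e-02]  ψ = [0, 0, 0, 0]  (obs o_1=1)
t=2: δ = [7.324e-04, 2.930e-03, 3.662e-04, 3.662e-04]  ψ = [2, 3, 2, 0]  (obs o_2=2)
t=3: δ = [2.747e-04, 9.155e-05, 3.662e-04, 4.578e-05]  ψ = [1, 1, 1, 1]  (obs o_3=3)
t=4: δ = [3.433e-05, 3.433e-05, 2.289e-05, 1.287e-05]  ψ = [2, 2, 2, 0]  (obs o_4=3)
t=5: δ = [1.073e-06, 1.073e-06, 4.292e-06, 6.437e-06]  ψ = [0, 2, 1, 0]  (obs o_5=0)
backtrack: best end state = 3; path = [0, 3, 1, 2, 0, 3]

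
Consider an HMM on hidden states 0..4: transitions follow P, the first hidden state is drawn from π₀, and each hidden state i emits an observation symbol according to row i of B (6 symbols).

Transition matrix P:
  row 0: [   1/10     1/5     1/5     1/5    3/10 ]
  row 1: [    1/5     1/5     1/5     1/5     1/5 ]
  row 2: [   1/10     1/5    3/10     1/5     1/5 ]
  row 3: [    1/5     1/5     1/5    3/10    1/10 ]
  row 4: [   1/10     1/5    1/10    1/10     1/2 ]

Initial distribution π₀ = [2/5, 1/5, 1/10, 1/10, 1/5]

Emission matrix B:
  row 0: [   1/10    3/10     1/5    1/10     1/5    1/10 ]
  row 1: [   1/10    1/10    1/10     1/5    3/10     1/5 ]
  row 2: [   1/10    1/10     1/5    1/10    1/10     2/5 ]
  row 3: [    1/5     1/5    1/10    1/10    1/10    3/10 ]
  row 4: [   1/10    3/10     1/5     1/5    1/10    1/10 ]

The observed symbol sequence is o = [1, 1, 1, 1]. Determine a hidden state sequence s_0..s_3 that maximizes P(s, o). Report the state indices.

t=0: δ = [1.200e-01, 2.000e-02, 1.000e-02, 2.000e-02, 6.000e-02]  (obs o_0=1)
t=1: δ = [3.600e-03, 2.400e-03, 2.400e-03, 4.800e-03, 1.080e-02]  ψ = [0, 0, 0, 0, 0]  (obs o_1=1)
t=2: δ = [3.240e-04, 2.160e-04, 1.080e-04, 2.880e-04, 1.620e-03]  ψ = [4, 4, 4, 3, 4]  (obs o_2=1)
t=3: δ = [4.860e-05, 3.240e-05, 1.620e-05, 3.240e-05, 2.430e-04]  ψ = [4, 4, 4, 4, 4]  (obs o_3=1)
backtrack: best end state = 4; path = [0, 4, 4, 4]

path = [0, 4, 4, 4]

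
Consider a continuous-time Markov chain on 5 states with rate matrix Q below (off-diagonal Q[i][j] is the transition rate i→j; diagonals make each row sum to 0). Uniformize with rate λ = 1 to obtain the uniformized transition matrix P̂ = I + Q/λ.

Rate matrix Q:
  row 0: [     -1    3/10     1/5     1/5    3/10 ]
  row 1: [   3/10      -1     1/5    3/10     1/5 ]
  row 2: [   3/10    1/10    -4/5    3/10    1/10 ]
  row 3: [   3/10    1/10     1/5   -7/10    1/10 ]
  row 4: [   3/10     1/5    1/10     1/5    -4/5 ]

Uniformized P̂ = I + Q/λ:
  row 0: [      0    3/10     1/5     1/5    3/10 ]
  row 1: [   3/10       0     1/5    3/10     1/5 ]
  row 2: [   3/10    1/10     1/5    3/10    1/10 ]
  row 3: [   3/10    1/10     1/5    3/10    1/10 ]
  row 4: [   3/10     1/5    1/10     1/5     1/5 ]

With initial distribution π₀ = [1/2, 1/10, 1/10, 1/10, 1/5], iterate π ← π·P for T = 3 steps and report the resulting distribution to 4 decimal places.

t=0: π = [0.5000, 0.1000, 0.1000, 0.1000, 0.2000]
t=1: π = [0.1500, 0.2100, 0.1800, 0.2300, 0.2300]
t=2: π = [0.2550, 0.1320, 0.1770, 0.2620, 0.1740]
t=3: π = [0.2235, 0.1552, 0.1826, 0.2571, 0.1816]

π = [0.2235, 0.1552, 0.1826, 0.2571, 0.1816]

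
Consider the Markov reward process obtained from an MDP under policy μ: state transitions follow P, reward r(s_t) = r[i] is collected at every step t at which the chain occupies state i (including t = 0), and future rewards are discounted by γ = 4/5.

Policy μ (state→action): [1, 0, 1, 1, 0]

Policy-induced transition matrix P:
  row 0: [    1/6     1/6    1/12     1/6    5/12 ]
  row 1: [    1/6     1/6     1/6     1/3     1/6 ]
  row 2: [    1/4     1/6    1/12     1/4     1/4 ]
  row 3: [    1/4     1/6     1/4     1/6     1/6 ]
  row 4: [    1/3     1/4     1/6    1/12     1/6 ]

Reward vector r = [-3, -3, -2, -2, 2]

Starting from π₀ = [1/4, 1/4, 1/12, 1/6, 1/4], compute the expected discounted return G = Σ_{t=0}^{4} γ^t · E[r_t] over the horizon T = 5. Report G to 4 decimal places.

G = -4.9757

t=0: π = [0.2500, 0.2500, 0.0833, 0.1667, 0.2500], E[r] = -1.5000, γ^t·E[r] = -1.500000, running G = -1.500000
t=1: π = [0.2292, 0.1875, 0.1528, 0.1944, 0.2361], E[r] = -1.4722, γ^t·E[r] = -1.177778, running G = -2.677778
t=2: π = [0.2350, 0.1863, 0.1510, 0.1910, 0.2367], E[r] = -1.4745, γ^t·E[r] = -0.943704, running G = -3.621481
t=3: π = [0.2346, 0.1864, 0.1504, 0.1906, 0.2380], E[r] = -1.4690, γ^t·E[r] = -0.752148, running G = -4.373630
t=4: π = [0.2347, 0.1865, 0.1505, 0.1904, 0.2379], E[r] = -1.4698, γ^t·E[r] = -0.602041, running G = -4.975671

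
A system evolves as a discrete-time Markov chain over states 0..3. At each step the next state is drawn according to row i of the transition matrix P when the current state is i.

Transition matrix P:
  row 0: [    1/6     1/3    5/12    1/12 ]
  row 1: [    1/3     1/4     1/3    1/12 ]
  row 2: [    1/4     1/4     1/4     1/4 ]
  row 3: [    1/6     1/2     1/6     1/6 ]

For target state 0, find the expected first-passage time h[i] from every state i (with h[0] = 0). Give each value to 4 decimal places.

First-step conditioning: h[0] = 0; for i ≠ 0, h[i] = 1 + Σ_k P[i][k]·h[k].
  h[1] = 1 + 1/4·h[1] + 1/3·h[2] + 1/12·h[3]
  h[2] = 1 + 1/4·h[1] + 1/4·h[2] + 1/4·h[3]
  h[3] = 1 + 1/2·h[1] + 1/6·h[2] + 1/6·h[3]
Solving the 3×3 linear system over states ≠ 0 gives exactly h = [0, 7/2, 27/7, 57/14] (h[0] = 0 is the target).

h = [0.0000, 3.5000, 3.8571, 4.0714]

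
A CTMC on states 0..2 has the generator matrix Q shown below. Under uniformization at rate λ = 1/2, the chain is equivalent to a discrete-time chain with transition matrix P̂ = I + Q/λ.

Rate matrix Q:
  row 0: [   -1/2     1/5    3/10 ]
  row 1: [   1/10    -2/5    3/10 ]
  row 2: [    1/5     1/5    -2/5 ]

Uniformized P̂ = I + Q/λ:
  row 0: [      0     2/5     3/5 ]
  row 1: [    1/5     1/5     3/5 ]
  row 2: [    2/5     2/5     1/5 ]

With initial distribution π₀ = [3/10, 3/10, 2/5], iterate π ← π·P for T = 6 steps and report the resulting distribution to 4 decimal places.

t=0: π = [0.3000, 0.3000, 0.4000]
t=1: π = [0.2200, 0.3400, 0.4400]
t=2: π = [0.2440, 0.3320, 0.4240]
t=3: π = [0.2360, 0.3336, 0.4304]
t=4: π = [0.2389, 0.3333, 0.4278]
t=5: π = [0.2378, 0.3333, 0.4289]
t=6: π = [0.2382, 0.3333, 0.4285]

π = [0.2382, 0.3333, 0.4285]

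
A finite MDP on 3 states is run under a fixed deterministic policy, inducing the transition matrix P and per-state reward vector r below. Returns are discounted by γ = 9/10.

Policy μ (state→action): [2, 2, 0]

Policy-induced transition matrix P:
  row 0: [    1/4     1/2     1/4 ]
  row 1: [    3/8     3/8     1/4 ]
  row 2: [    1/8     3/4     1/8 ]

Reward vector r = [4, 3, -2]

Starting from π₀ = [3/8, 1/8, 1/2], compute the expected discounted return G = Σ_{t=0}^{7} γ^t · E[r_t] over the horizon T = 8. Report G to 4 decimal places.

t=0: π = [0.3750, 0.1250, 0.5000], E[r] = 0.8750, γ^t·E[r] = 0.875000, running G = 0.875000
t=1: π = [0.2031, 0.6094, 0.1875], E[r] = 2.2656, γ^t·E[r] = 2.039063, running G = 2.914063
t=2: π = [0.3027, 0.4707, 0.2266], E[r] = 2.1699, γ^t·E[r] = 1.757637, running G = 4.671699
t=3: π = [0.2805, 0.4978, 0.2217], E[r] = 2.1721, γ^t·E[r] = 1.583475, running G = 6.255174
t=4: π = [0.2845, 0.4932, 0.2223], E[r] = 2.1731, γ^t·E[r] = 1.425748, running G = 7.680922
t=5: π = [0.2839, 0.4939, 0.2222], E[r] = 2.1728, γ^t·E[r] = 1.283013, running G = 8.963935
t=6: π = [0.2840, 0.4938, 0.2222], E[r] = 2.1728, γ^t·E[r] = 1.154740, running G = 10.118676
t=7: π = [0.2839, 0.4938, 0.2222], E[r] = 2.1728, γ^t·E[r] = 1.039262, running G = 11.157937

G = 11.1579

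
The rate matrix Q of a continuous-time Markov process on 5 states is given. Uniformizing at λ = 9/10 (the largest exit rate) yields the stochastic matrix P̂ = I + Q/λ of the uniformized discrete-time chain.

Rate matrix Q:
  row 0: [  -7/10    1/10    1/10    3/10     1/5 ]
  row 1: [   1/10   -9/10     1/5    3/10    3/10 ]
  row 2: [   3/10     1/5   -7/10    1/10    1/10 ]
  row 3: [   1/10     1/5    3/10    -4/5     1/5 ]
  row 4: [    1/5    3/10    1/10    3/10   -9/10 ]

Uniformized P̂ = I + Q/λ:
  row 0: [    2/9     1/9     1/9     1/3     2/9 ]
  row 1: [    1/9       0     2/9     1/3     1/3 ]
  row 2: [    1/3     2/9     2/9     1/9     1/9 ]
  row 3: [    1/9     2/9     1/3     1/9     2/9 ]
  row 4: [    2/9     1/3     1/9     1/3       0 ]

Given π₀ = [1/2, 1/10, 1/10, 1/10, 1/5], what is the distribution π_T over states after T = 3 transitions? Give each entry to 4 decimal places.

t=0: π = [0.5000, 0.1000, 0.1000, 0.1000, 0.2000]
t=1: π = [0.2111, 0.1667, 0.1556, 0.2889, 0.1778]
t=2: π = [0.1889, 0.1815, 0.2111, 0.2346, 0.1840]
t=3: π = [0.1995, 0.1813, 0.2069, 0.2343, 0.1781]

π = [0.1995, 0.1813, 0.2069, 0.2343, 0.1781]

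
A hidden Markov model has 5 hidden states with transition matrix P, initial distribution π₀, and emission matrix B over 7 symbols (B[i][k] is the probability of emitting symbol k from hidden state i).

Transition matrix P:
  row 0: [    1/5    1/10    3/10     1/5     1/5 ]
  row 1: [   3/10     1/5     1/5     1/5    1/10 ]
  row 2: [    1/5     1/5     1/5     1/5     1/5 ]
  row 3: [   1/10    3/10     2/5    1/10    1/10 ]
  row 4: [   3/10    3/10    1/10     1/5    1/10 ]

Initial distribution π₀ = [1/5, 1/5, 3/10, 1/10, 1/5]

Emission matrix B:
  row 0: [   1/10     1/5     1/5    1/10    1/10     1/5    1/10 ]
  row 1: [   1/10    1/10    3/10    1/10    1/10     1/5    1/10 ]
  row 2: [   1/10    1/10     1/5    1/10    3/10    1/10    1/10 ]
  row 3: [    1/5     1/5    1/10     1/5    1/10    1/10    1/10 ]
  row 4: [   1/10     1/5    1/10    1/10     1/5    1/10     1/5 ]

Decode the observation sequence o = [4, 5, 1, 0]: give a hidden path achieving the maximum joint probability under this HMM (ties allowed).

t=0: δ = [2.000e-02, 2.000e-02, 9.000e-02, 1.000e-02, 4.000e-02]  (obs o_0=4)
t=1: δ = [3.600e-03, 3.600e-03, 1.800e-03, 1.800e-03, 1.800e-03]  ψ = [2, 2, 2, 2, 2]  (obs o_1=5)
t=2: δ = [2.160e-04, 7.200e-05, 1.080e-04, 1.440e-04, 1.440e-04]  ψ = [1, 1, 0, 0, 0]  (obs o_2=1)
t=3: δ = [4.320e-06, 4.320e-06, 6.480e-06, 8.640e-06, 4.320e-06]  ψ = [0, 3, 0, 0, 0]  (obs o_3=0)
backtrack: best end state = 3; path = [2, 1, 0, 3]

path = [2, 1, 0, 3]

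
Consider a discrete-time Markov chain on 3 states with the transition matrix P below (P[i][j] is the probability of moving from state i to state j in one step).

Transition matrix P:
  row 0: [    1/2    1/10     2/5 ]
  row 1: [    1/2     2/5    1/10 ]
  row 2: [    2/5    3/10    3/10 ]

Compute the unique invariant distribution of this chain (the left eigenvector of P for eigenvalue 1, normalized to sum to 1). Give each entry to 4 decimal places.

π = [0.4699, 0.2289, 0.3012]

Balance equations π_j = Σ_i π_i·P[i][j]:
  π_0 = 1/2·π_0 + 1/2·π_1 + 2/5·π_2
  π_1 = 1/10·π_0 + 2/5·π_1 + 3/10·π_2
  normalize: π_0 + π_1 + π_2 = 1
Solving the linear system gives exactly π = [39/83, 19/83, 25/83].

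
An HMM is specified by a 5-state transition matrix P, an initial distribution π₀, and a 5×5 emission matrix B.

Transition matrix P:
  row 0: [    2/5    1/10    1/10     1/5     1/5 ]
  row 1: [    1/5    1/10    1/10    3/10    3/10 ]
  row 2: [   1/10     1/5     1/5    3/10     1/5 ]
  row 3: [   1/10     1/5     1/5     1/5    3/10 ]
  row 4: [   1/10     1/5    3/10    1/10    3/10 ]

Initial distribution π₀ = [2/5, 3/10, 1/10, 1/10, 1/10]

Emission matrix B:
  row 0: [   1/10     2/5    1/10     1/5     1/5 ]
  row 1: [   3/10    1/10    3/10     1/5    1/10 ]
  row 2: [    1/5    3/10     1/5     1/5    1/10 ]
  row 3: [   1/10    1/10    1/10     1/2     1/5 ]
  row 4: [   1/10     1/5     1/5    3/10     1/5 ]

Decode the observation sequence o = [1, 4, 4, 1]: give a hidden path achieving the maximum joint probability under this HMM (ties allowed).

path = [0, 0, 0, 0]

t=0: δ = [1.600e-01, 3.000e-02, 3.000e-02, 1.000e-02, 2.000e-02]  (obs o_0=1)
t=1: δ = [1.280e-02, 1.600e-03, 1.600e-03, 6.400e-03, 6.400e-03]  ψ = [0, 0, 0, 0, 0]  (obs o_1=4)
t=2: δ = [1.024e-03, 1.280e-04, 1.920e-04, 5.120e-04, 5.120e-04]  ψ = [0, 0, 4, 0, 0]  (obs o_2=4)
t=3: δ = [1.638e-04, 1.024e-05, 4.608e-05, 2.048e-05, 4.096e-05]  ψ = [0, 0, 4, 0, 0]  (obs o_3=1)
backtrack: best end state = 0; path = [0, 0, 0, 0]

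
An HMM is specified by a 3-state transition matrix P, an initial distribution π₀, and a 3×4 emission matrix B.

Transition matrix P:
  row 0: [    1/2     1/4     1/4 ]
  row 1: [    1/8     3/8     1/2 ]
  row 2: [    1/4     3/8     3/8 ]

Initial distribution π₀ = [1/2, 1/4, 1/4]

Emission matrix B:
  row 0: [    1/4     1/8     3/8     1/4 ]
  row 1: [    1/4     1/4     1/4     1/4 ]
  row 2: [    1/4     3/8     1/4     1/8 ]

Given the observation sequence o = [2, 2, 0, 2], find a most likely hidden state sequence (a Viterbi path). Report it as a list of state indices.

path = [0, 0, 0, 0]

t=0: δ = [1.875e-01, 6.250e-02, 6.250e-02]  (obs o_0=2)
t=1: δ = [3.516e-02, 1.172e-02, 1.172e-02]  ψ = [0, 0, 0]  (obs o_1=2)
t=2: δ = [4.395e-03, 2.197e-03, 2.197e-03]  ψ = [0, 0, 0]  (obs o_2=0)
t=3: δ = [8.240e-04, 2.747e-04, 2.747e-04]  ψ = [0, 0, 0]  (obs o_3=2)
backtrack: best end state = 0; path = [0, 0, 0, 0]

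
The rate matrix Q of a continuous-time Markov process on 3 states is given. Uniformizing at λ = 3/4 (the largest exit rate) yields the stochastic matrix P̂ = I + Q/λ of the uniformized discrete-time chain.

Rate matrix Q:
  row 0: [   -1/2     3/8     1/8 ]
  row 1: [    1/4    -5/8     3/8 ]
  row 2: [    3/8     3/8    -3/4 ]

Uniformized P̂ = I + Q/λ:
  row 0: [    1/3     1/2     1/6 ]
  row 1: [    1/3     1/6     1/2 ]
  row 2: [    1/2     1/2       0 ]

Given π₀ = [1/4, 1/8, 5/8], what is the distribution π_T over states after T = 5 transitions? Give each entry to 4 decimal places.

π = [0.3760, 0.3760, 0.2480]

t=0: π = [0.2500, 0.1250, 0.6250]
t=1: π = [0.4375, 0.4583, 0.1042]
t=2: π = [0.3507, 0.3472, 0.3021]
t=3: π = [0.3837, 0.3843, 0.2321]
t=4: π = [0.3720, 0.3719, 0.2561]
t=5: π = [0.3760, 0.3760, 0.2480]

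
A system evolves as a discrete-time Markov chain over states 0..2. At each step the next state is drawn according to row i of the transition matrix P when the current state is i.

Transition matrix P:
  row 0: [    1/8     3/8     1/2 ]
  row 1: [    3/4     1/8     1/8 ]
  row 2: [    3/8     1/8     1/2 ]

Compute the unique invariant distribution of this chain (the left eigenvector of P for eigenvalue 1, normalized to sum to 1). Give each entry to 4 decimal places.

Balance equations π_j = Σ_i π_i·P[i][j]:
  π_0 = 1/8·π_0 + 3/4·π_1 + 3/8·π_2
  π_1 = 3/8·π_0 + 1/8·π_1 + 1/8·π_2
  normalize: π_0 + π_1 + π_2 = 1
Solving the linear system gives exactly π = [27/74, 8/37, 31/74].

π = [0.3649, 0.2162, 0.4189]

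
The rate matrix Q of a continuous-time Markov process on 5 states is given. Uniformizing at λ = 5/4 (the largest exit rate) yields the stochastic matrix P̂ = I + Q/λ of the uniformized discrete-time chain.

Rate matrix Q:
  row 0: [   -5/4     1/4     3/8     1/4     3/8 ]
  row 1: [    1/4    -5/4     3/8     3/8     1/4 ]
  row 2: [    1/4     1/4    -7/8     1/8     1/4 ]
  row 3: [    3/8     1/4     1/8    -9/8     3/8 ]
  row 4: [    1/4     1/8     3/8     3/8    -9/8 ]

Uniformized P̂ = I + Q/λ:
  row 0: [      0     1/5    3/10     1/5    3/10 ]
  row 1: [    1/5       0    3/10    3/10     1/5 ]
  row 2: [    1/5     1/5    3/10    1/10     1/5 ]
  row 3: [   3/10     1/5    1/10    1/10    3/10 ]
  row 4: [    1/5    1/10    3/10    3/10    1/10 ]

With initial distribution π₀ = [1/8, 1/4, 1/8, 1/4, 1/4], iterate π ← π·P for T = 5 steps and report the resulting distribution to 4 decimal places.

π = [0.1825, 0.1486, 0.2619, 0.1913, 0.2157]

t=0: π = [0.1250, 0.2500, 0.1250, 0.2500, 0.2500]
t=1: π = [0.2000, 0.1250, 0.2500, 0.2125, 0.2125]
t=2: π = [0.1813, 0.1538, 0.2575, 0.1875, 0.2200]
t=3: π = [0.1825, 0.1473, 0.2625, 0.1929, 0.2149]
t=4: π = [0.1828, 0.1491, 0.2614, 0.1907, 0.2161]
t=5: π = [0.1825, 0.1486, 0.2619, 0.1913, 0.2157]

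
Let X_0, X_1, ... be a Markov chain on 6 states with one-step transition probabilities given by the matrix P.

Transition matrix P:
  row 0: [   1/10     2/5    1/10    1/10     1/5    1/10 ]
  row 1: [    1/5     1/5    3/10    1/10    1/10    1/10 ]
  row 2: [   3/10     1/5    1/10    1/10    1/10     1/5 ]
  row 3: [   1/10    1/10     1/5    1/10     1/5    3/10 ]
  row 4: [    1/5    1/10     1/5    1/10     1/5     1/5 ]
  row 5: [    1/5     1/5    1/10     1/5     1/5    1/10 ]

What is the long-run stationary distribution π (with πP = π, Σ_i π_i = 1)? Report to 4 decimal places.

π = [0.1867, 0.2096, 0.1697, 0.1156, 0.1621, 0.1563]

Balance equations π_j = Σ_i π_i·P[i][j]:
  π_0 = 1/10·π_0 + 1/5·π_1 + 3/10·π_2 + 1/10·π_3 + 1/5·π_4 + 1/5·π_5
  π_1 = 2/5·π_0 + 1/5·π_1 + 1/5·π_2 + 1/10·π_3 + 1/10·π_4 + 1/5·π_5
  π_2 = 1/10·π_0 + 3/10·π_1 + 1/10·π_2 + 1/5·π_3 + 1/5·π_4 + 1/10·π_5
  π_3 = 1/10·π_0 + 1/10·π_1 + 1/10·π_2 + 1/10·π_3 + 1/10·π_4 + 1/5·π_5
  π_4 = 1/5·π_0 + 1/10·π_1 + 1/10·π_2 + 1/5·π_3 + 1/5·π_4 + 1/5·π_5
  normalize: π_0 + π_1 + π_2 + π_3 + π_4 + π_5 = 1
Solving the linear system gives exactly π = [11113/59513, 24945/119026, 20197/119026, 13763/119026, 19291/119026, 9302/59513].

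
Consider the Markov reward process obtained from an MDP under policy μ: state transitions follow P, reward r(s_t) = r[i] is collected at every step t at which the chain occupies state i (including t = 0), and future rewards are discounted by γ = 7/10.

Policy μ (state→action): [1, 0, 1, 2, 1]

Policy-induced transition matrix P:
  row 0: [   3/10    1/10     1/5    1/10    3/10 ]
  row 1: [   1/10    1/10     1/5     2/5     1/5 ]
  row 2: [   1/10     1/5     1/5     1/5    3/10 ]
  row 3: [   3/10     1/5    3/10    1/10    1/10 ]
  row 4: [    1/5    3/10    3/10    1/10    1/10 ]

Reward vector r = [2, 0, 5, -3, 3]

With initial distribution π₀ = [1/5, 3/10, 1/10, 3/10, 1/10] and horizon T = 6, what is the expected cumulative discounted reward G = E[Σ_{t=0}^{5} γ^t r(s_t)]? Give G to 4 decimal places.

t=0: π = [0.2000, 0.3000, 0.1000, 0.3000, 0.1000], E[r] = 0.3000, γ^t·E[r] = 0.300000, running G = 0.300000
t=1: π = [0.2100, 0.1600, 0.2400, 0.2000, 0.1900], E[r] = 1.5900, γ^t·E[r] = 1.113000, running G = 1.413000
t=2: π = [0.2010, 0.1820, 0.2390, 0.1720, 0.2060], E[r] = 1.6990, γ^t·E[r] = 0.832510, running G = 2.245510
t=3: π = [0.1952, 0.1823, 0.2378, 0.1785, 0.2062], E[r] = 1.6625, γ^t·E[r] = 0.570238, running G = 2.815748
t=4: π = [0.1954, 0.1829, 0.2385, 0.1785, 0.2048], E[r] = 1.6622, γ^t·E[r] = 0.399082, running G = 3.214830
t=5: π = [0.1952, 0.1827, 0.2383, 0.1787, 0.2051], E[r] = 1.6612, γ^t·E[r] = 0.279195, running G = 3.494025

G = 3.4940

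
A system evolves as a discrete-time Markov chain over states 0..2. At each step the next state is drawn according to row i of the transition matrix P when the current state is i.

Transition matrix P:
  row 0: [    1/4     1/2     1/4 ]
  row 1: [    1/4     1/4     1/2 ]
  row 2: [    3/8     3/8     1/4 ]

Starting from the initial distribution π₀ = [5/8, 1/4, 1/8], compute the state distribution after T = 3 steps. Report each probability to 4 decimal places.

t=0: π = [0.6250, 0.2500, 0.1250]
t=1: π = [0.2656, 0.4219, 0.3125]
t=2: π = [0.2891, 0.3555, 0.3555]
t=3: π = [0.2944, 0.3667, 0.3389]

π = [0.2944, 0.3667, 0.3389]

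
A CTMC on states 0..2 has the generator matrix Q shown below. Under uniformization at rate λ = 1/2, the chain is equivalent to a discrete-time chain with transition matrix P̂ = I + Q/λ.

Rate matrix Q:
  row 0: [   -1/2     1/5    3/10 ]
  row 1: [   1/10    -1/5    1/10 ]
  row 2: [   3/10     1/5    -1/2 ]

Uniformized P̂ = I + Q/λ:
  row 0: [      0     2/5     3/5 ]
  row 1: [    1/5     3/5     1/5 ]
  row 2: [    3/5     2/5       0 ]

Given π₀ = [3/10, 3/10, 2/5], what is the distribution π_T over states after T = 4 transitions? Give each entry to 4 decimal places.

t=0: π = [0.3000, 0.3000, 0.4000]
t=1: π = [0.3000, 0.4600, 0.2400]
t=2: π = [0.2360, 0.4920, 0.2720]
t=3: π = [0.2616, 0.4984, 0.2400]
t=4: π = [0.2437, 0.4997, 0.2566]

π = [0.2437, 0.4997, 0.2566]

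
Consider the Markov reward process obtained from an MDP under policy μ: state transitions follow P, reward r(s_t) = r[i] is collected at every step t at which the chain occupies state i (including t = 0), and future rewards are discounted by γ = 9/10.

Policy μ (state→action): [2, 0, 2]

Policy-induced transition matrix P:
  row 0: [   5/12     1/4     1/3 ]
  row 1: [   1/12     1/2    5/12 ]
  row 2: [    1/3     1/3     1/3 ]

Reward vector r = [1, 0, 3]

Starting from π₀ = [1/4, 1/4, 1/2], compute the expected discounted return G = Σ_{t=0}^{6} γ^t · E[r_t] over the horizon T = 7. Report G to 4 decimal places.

G = 7.4664

t=0: π = [0.2500, 0.2500, 0.5000], E[r] = 1.7500, γ^t·E[r] = 1.750000, running G = 1.750000
t=1: π = [0.2917, 0.3542, 0.3542], E[r] = 1.3542, γ^t·E[r] = 1.218750, running G = 2.968750
t=2: π = [0.2691, 0.3681, 0.3628], E[r] = 1.3576, γ^t·E[r] = 1.099688, running G = 4.068438
t=3: π = [0.2637, 0.3723, 0.3640], E[r] = 1.3558, γ^t·E[r] = 0.988348, running G = 5.056785
t=4: π = [0.2622, 0.3734, 0.3644], E[r] = 1.3553, γ^t·E[r] = 0.889220, running G = 5.946005
t=5: π = [0.2618, 0.3737, 0.3644], E[r] = 1.3552, γ^t·E[r] = 0.800225, running G = 6.746230
t=6: π = [0.2617, 0.3738, 0.3645], E[r] = 1.3552, γ^t·E[r] = 0.720184, running G = 7.466414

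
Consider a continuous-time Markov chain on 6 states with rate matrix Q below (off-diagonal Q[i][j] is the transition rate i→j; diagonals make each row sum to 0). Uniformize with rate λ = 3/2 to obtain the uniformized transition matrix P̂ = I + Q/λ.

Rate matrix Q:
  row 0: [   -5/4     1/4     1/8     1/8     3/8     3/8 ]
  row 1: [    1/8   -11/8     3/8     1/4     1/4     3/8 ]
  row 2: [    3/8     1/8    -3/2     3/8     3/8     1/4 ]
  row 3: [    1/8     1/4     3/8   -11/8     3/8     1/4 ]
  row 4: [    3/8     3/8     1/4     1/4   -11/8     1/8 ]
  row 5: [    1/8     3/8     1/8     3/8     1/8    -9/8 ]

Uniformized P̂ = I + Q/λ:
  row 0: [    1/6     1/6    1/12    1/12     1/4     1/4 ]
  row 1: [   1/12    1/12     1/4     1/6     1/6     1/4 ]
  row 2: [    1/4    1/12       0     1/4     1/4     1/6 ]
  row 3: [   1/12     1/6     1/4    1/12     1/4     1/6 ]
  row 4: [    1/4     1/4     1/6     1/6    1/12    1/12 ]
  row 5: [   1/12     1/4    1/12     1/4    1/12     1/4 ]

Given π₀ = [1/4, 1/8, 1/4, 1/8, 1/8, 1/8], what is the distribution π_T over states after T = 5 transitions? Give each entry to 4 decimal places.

t=0: π = [0.2500, 0.1250, 0.2500, 0.1250, 0.1250, 0.1250]
t=1: π = [0.1667, 0.1563, 0.1146, 0.1667, 0.1979, 0.1979]
t=2: π = [0.1493, 0.1771, 0.1441, 0.1649, 0.1710, 0.1936]
t=3: π = [0.1483, 0.1703, 0.1426, 0.1686, 0.1745, 0.1957]
t=4: π = [0.1485, 0.1714, 0.1425, 0.1685, 0.1741, 0.1950]
t=5: π = [0.1485, 0.1713, 0.1426, 0.1684, 0.1742, 0.1951]

π = [0.1485, 0.1713, 0.1426, 0.1684, 0.1742, 0.1951]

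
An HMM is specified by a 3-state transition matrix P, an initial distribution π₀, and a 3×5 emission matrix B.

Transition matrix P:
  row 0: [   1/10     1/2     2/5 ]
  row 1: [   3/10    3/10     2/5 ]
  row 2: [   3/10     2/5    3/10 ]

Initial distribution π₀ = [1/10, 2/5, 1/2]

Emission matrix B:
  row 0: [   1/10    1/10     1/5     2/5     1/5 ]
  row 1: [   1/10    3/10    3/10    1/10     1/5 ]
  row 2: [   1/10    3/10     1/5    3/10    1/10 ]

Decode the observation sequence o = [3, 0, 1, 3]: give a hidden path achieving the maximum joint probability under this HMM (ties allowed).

path = [2, 1, 2, 0]

t=0: δ = [4.000e-02, 4.000e-02, 1.500e-01]  (obs o_0=3)
t=1: δ = [4.500e-03, 6.000e-03, 4.500e-03]  ψ = [2, 2, 2]  (obs o_1=0)
t=2: δ = [1.800e-04, 6.750e-04, 7.200e-04]  ψ = [1, 0, 1]  (obs o_2=1)
t=3: δ = [8.640e-05, 2.880e-05, 8.100e-05]  ψ = [2, 2, 1]  (obs o_3=3)
backtrack: best end state = 0; path = [2, 1, 2, 0]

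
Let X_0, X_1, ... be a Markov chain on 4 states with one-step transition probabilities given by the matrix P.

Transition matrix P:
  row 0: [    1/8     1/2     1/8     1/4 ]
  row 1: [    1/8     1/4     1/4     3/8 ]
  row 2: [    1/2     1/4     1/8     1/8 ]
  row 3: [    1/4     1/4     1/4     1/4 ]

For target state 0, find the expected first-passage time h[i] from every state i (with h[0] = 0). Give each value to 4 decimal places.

First-step conditioning: h[0] = 0; for i ≠ 0, h[i] = 1 + Σ_k P[i][k]·h[k].
  h[1] = 1 + 1/4·h[1] + 1/4·h[2] + 3/8·h[3]
  h[2] = 1 + 1/4·h[1] + 1/8·h[2] + 1/8·h[3]
  h[3] = 1 + 1/4·h[1] + 1/4·h[2] + 1/4·h[3]
Solving the 3×3 linear system over states ≠ 0 gives exactly h = [0, 324/79, 224/79, 288/79] (h[0] = 0 is the target).

h = [0.0000, 4.1013, 2.8354, 3.6456]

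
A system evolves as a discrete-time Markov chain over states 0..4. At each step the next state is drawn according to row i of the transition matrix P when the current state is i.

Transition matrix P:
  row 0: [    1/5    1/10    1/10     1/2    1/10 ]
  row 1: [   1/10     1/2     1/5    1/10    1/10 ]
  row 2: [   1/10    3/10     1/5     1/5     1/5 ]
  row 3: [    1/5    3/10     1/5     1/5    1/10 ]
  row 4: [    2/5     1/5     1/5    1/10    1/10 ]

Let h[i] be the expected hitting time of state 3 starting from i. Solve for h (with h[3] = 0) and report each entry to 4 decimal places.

First-step conditioning: h[3] = 0; for i ≠ 3, h[i] = 1 + Σ_k P[i][k]·h[k].
  h[0] = 1 + 1/5·h[0] + 1/10·h[1] + 1/10·h[2] + 1/10·h[4]
  h[1] = 1 + 1/10·h[0] + 1/2·h[1] + 1/5·h[2] + 1/10·h[4]
  h[2] = 1 + 1/10·h[0] + 3/10·h[1] + 1/5·h[2] + 1/5·h[4]
  h[4] = 1 + 2/5·h[0] + 1/5·h[1] + 1/5·h[2] + 1/10·h[4]
Solving the 4×4 linear system over states ≠ 3 gives exactly h = [855/269, 1505/269, 1335/269, 0, 1310/269] (h[3] = 0 is the target).

h = [3.1784, 5.5948, 4.9628, 0.0000, 4.8699]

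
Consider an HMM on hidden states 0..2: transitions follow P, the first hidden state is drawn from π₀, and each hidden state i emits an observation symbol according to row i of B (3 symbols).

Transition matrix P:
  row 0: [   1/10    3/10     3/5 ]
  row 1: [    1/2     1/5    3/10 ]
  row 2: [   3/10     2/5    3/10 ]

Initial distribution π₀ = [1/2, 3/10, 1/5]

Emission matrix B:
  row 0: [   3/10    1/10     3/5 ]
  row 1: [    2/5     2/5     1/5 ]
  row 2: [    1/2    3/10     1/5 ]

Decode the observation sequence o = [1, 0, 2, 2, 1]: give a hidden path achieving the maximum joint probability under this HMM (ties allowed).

path = [1, 2, 1, 0, 2]

t=0: δ = [5.000e-02, 1.200e-01, 6.000e-02]  (obs o_0=1)
t=1: δ = [1.800e-02, 9.600e-03, 1.800e-02]  ψ = [1, 1, 1]  (obs o_1=0)
t=2: δ = [3.240e-03, 1.440e-03, 2.160e-03]  ψ = [2, 2, 0]  (obs o_2=2)
t=3: δ = [4.320e-04, 1.944e-04, 3.888e-04]  ψ = [1, 0, 0]  (obs o_3=2)
t=4: δ = [1.166e-05, 6.221e-05, 7.776e-05]  ψ = [2, 2, 0]  (obs o_4=1)
backtrack: best end state = 2; path = [1, 2, 1, 0, 2]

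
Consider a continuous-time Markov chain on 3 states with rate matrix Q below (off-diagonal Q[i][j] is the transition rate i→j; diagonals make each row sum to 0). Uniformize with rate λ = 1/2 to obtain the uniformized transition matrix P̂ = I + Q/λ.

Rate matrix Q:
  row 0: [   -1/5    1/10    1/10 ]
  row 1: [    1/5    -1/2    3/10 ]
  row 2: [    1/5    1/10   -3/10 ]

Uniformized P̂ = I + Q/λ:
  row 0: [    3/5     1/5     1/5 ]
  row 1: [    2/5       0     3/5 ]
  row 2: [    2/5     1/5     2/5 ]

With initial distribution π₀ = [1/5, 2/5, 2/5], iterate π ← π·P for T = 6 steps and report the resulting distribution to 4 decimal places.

t=0: π = [0.2000, 0.4000, 0.4000]
t=1: π = [0.4400, 0.1200, 0.4400]
t=2: π = [0.4880, 0.1760, 0.3360]
t=3: π = [0.4976, 0.1648, 0.3376]
t=4: π = [0.4995, 0.1670, 0.3334]
t=5: π = [0.4999, 0.1666, 0.3335]
t=6: π = [0.5000, 0.1667, 0.3333]

π = [0.5000, 0.1667, 0.3333]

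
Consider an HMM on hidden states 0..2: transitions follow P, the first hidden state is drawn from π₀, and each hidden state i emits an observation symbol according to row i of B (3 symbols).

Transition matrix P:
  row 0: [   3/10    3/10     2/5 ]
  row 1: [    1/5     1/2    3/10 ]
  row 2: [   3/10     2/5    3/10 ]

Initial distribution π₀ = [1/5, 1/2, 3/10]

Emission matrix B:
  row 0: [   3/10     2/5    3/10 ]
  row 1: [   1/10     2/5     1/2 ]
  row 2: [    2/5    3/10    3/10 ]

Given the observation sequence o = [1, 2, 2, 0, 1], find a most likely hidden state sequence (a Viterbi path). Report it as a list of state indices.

path = [1, 1, 1, 2, 1]

t=0: δ = [8.000e-02, 2.000e-01, 9.000e-02]  (obs o_0=1)
t=1: δ = [1.200e-02, 5.000e-02, 1.800e-02]  ψ = [1, 1, 1]  (obs o_1=2)
t=2: δ = [3.000e-03, 1.250e-02, 4.500e-03]  ψ = [1, 1, 1]  (obs o_2=2)
t=3: δ = [7.500e-04, 6.250e-04, 1.500e-03]  ψ = [1, 1, 1]  (obs o_3=0)
t=4: δ = [1.800e-04, 2.400e-04, 1.350e-04]  ψ = [2, 2, 2]  (obs o_4=1)
backtrack: best end state = 1; path = [1, 1, 1, 2, 1]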